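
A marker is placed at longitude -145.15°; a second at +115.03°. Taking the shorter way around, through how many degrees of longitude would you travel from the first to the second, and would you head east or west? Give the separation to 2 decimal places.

99.82° west

Raw difference: 115.03 − -145.15 = 260.18°.
Normalise into (−180°, 180°]: 260.18° − 360° = -99.82°.
Negative ⇒ the second point lies to the west; separation 99.82°.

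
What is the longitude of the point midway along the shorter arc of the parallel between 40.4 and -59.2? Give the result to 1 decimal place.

Signed shortest Δλ from +40.4° to -59.2° is -99.6°.
Midpoint longitude = +40.4° + (-99.6°)/2 = +40.4° − 49.8° = -9.4°.

-9.4°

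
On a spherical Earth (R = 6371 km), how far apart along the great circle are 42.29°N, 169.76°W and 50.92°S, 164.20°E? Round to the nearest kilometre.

10667 km

Δλ = 164.20 − -169.76 = 333.96°; wrapped into (−180°, 180°]: -26.04°.
Δφ = -50.92 − 42.29 = -93.21°.
a = sin²(Δφ/2) + cos φ₁ · cos φ₂ · sin²(Δλ/2) = 0.551668.
c = 2·atan2(√a, √(1−a)) = 1.67432 rad → d = 6371·c ≈ 10667.07 km.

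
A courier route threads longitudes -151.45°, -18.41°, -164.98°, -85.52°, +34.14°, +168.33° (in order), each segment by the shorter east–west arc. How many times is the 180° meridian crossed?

Leg 1: -151.45° → -18.41°, shortest Δλ = 133.04° (east) — does not cross 180°.
Leg 2: -18.41° → -164.98°, shortest Δλ = -146.57° (west) — does not cross 180°.
Leg 3: -164.98° → -85.52°, shortest Δλ = 79.46° (east) — does not cross 180°.
Leg 4: -85.52° → +34.14°, shortest Δλ = 119.66° (east) — does not cross 180°.
Leg 5: +34.14° → +168.33°, shortest Δλ = 134.19° (east) — does not cross 180°.
Total crossings: 0.

0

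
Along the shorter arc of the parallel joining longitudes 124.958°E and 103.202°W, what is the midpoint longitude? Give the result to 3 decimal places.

169.122°W

Signed shortest Δλ from +124.958° to -103.202° is +131.840°.
Midpoint longitude = +124.958° + (+131.840°)/2 = +124.958° + 65.920° = +190.878°.
Normalise into (−180°, 180°]: -169.122°.
(The naïve average (+124.958 + -103.202)/2 = 10.878° is on the wrong side of the globe.)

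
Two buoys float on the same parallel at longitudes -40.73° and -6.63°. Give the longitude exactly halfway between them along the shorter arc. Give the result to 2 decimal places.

-23.68°

Signed shortest Δλ from -40.73° to -6.63° is +34.10°.
Midpoint longitude = -40.73° + (+34.10°)/2 = -40.73° + 17.05° = -23.68°.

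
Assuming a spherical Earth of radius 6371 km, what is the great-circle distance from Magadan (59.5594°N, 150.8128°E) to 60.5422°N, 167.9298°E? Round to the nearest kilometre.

954 km

Δλ = 167.9298 − 150.8128 = 17.1170°.
Δφ = 60.5422 − 59.5594 = 0.9828°.
a = sin²(Δφ/2) + cos φ₁ · cos φ₂ · sin²(Δλ/2) = 0.005592.
c = 2·atan2(√a, √(1−a)) = 0.14970 rad → d = 6371·c ≈ 953.71 km.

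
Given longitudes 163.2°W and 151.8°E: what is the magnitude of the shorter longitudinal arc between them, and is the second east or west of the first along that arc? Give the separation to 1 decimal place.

Raw difference: 151.8 − -163.2 = 315.0°.
Normalise into (−180°, 180°]: 315.0° − 360° = -45.0°.
Negative ⇒ the second point lies to the west; separation 45.0°.

45.0° west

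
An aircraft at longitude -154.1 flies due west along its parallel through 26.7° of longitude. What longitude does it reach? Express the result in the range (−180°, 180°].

+179.2°

Start at -154.1°; shift −26.7° → -180.8°.
-180.8° lies outside (−180°, 180°]; add 360° → +179.2°.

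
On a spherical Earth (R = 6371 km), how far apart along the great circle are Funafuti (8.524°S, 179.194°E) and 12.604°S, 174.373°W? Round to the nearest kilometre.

Δλ = -174.373 − 179.194 = -353.567°; wrapped into (−180°, 180°]: 6.433°.
Δφ = -12.604 − -8.524 = -4.080°.
a = sin²(Δφ/2) + cos φ₁ · cos φ₂ · sin²(Δλ/2) = 0.004306.
c = 2·atan2(√a, √(1−a)) = 0.13133 rad → d = 6371·c ≈ 836.69 km.

837 km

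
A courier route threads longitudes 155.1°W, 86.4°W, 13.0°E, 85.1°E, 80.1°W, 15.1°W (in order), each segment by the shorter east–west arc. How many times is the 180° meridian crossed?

Leg 1: -155.1° → -86.4°, shortest Δλ = 68.7° (east) — does not cross 180°.
Leg 2: -86.4° → +13.0°, shortest Δλ = 99.4° (east) — does not cross 180°.
Leg 3: +13.0° → +85.1°, shortest Δλ = 72.1° (east) — does not cross 180°.
Leg 4: +85.1° → -80.1°, shortest Δλ = -165.2° (west) — does not cross 180°.
Leg 5: -80.1° → -15.1°, shortest Δλ = 65.0° (east) — does not cross 180°.
Total crossings: 0.

0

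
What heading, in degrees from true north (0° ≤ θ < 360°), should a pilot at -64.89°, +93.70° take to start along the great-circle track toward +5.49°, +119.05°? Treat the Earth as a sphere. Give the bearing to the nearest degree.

Δλ = 119.05 − 93.70 = 25.35°.
θ = atan2( sin Δλ · cos φ₂ , cos φ₁ · sin φ₂ − sin φ₁ · cos φ₂ · cos Δλ )
  = atan2(0.42618, 0.85515) = 26.490° → normalised to [0°, 360°): 26.490°.

26°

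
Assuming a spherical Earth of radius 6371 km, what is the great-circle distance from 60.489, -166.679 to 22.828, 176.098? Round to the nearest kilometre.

4396 km

Δλ = 176.098 − -166.679 = 342.777°; wrapped into (−180°, 180°]: -17.223°.
Δφ = 22.828 − 60.489 = -37.661°.
a = sin²(Δφ/2) + cos φ₁ · cos φ₂ · sin²(Δλ/2) = 0.114359.
c = 2·atan2(√a, √(1−a)) = 0.68994 rad → d = 6371·c ≈ 4395.63 km.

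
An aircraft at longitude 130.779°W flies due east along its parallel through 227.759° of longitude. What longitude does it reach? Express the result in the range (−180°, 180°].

Start at -130.779°; shift +227.759° → +96.980°.
+96.980° already lies in (−180°, 180°].

96.980°E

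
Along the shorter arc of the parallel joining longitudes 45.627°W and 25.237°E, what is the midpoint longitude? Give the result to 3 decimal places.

10.195°W

Signed shortest Δλ from -45.627° to +25.237° is +70.864°.
Midpoint longitude = -45.627° + (+70.864°)/2 = -45.627° + 35.432° = -10.195°.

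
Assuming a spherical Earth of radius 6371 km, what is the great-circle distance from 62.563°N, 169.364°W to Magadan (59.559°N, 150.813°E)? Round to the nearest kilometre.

2133 km

Δλ = 150.813 − -169.364 = 320.177°; wrapped into (−180°, 180°]: -39.823°.
Δφ = 59.559 − 62.563 = -3.004°.
a = sin²(Δφ/2) + cos φ₁ · cos φ₂ · sin²(Δλ/2) = 0.027764.
c = 2·atan2(√a, √(1−a)) = 0.33481 rad → d = 6371·c ≈ 2133.10 km.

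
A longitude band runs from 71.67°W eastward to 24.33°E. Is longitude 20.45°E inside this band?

Yes

Band width going east from -71.67° to +24.33°: ((24.33 − -71.67) mod 360) = 96.00°.
Offset of +20.45° east of the west edge: ((20.45 − -71.67) mod 360) = 92.12°.
92.12° ≤ 96.00° ⇒ inside.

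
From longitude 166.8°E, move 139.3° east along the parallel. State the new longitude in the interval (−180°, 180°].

53.9°W

Start at +166.8°; shift +139.3° → +306.1°.
+306.1° lies outside (−180°, 180°]; subtract 360° → -53.9°.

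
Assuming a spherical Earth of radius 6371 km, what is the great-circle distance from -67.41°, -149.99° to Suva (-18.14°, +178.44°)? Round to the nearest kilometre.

5920 km

Δλ = 178.44 − -149.99 = 328.43°; wrapped into (−180°, 180°]: -31.57°.
Δφ = -18.14 − -67.41 = 49.27°.
a = sin²(Δφ/2) + cos φ₁ · cos φ₂ · sin²(Δλ/2) = 0.200765.
c = 2·atan2(√a, √(1−a)) = 0.92921 rad → d = 6371·c ≈ 5919.98 km.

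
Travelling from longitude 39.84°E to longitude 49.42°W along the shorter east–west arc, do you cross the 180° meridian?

Signed shortest Δλ = ((-49.42 − 39.84 + 180) mod 360) − 180 = -89.26°.
Going west by 89.26° from +39.84° reaches -49.42° without touching 180°.

No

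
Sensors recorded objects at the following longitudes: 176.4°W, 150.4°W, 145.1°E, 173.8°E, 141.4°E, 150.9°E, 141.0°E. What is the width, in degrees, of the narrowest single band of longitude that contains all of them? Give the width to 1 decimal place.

Sort the longitudes: -176.4°, -150.4°, +141.0°, +141.4°, +145.1°, +150.9°, +173.8°.
Eastward gaps between consecutive values (wrapping around): 26.0°, 291.4°, 0.4°, 3.7°, 5.8°, 22.9°, 9.8°.
Largest gap = 291.4° ⇒ minimal covering band is its complement: 360° − 291.4° = 68.6°.
Band runs from +141.0° eastward to -150.4°, crossing the antimeridian.

68.6°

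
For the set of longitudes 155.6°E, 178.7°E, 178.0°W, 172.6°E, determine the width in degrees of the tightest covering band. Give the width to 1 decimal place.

26.4°

Sort the longitudes: -178.0°, +155.6°, +172.6°, +178.7°.
Eastward gaps between consecutive values (wrapping around): 333.6°, 17.0°, 6.1°, 3.3°.
Largest gap = 333.6° ⇒ minimal covering band is its complement: 360° − 333.6° = 26.4°.
Band runs from +155.6° eastward to -178.0°, crossing the antimeridian.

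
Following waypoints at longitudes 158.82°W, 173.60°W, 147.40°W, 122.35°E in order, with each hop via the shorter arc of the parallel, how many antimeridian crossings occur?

1

Leg 1: -158.82° → -173.60°, shortest Δλ = -14.78° (west) — does not cross 180°.
Leg 2: -173.60° → -147.40°, shortest Δλ = 26.2° (east) — does not cross 180°.
Leg 3: -147.40° → +122.35°, shortest Δλ = -90.25° (west) — crosses 180°.
Total crossings: 1.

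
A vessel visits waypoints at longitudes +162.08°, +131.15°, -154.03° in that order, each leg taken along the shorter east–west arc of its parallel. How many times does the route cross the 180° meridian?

1

Leg 1: +162.08° → +131.15°, shortest Δλ = -30.93° (west) — does not cross 180°.
Leg 2: +131.15° → -154.03°, shortest Δλ = 74.82° (east) — crosses 180°.
Total crossings: 1.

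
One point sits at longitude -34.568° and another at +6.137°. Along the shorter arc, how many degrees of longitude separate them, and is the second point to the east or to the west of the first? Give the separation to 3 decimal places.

Raw difference: 6.137 − -34.568 = 40.705°.
Normalise into (−180°, 180°]: 40.705° stays 40.705°.
Positive ⇒ the second point lies to the east; separation 40.705°.

40.705° east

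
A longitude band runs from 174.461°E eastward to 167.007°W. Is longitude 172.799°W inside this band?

Band width going east from +174.461° to -167.007°: ((-167.007 − 174.461) mod 360) = 18.532°.
Offset of -172.799° east of the west edge: ((-172.799 − 174.461) mod 360) = 12.740°.
12.740° ≤ 18.532° ⇒ inside.

Yes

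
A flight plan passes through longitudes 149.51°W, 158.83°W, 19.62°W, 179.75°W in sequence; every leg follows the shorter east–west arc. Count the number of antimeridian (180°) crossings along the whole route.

Leg 1: -149.51° → -158.83°, shortest Δλ = -9.32° (west) — does not cross 180°.
Leg 2: -158.83° → -19.62°, shortest Δλ = 139.21° (east) — does not cross 180°.
Leg 3: -19.62° → -179.75°, shortest Δλ = -160.13° (west) — does not cross 180°.
Total crossings: 0.

0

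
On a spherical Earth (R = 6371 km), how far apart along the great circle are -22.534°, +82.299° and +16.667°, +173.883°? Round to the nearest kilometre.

10866 km

Δλ = 173.883 − 82.299 = 91.584°.
Δφ = 16.667 − -22.534 = 39.201°.
a = sin²(Δφ/2) + cos φ₁ · cos φ₂ · sin²(Δλ/2) = 0.567187.
c = 2·atan2(√a, √(1−a)) = 1.70558 rad → d = 6371·c ≈ 10866.24 km.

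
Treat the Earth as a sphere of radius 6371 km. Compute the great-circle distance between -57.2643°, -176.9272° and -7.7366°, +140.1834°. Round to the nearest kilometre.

Δλ = 140.1834 − -176.9272 = 317.1106°; wrapped into (−180°, 180°]: -42.8894°.
Δφ = -7.7366 − -57.2643 = 49.5277°.
a = sin²(Δφ/2) + cos φ₁ · cos φ₂ · sin²(Δλ/2) = 0.247083.
c = 2·atan2(√a, √(1−a)) = 1.04045 rad → d = 6371·c ≈ 6628.70 km.

6629 km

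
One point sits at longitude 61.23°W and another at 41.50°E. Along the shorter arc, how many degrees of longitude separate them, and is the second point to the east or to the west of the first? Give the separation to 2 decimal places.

102.73° east

Raw difference: 41.50 − -61.23 = 102.73°.
Normalise into (−180°, 180°]: 102.73° stays 102.73°.
Positive ⇒ the second point lies to the east; separation 102.73°.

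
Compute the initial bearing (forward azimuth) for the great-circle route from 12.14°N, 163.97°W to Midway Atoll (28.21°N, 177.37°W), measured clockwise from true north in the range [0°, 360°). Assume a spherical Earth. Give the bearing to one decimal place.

324.1°

Δλ = -177.37 − -163.97 = -13.40°.
θ = atan2( sin Δλ · cos φ₂ , cos φ₁ · sin φ₂ − sin φ₁ · cos φ₂ · cos Δλ )
  = atan2(-0.20422, 0.28186) = -35.925° → normalised to [0°, 360°): 324.075°.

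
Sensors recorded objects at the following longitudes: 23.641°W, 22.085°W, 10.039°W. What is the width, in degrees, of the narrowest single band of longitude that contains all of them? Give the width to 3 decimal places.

Sort the longitudes: -23.641°, -22.085°, -10.039°.
Eastward gaps between consecutive values (wrapping around): 1.556°, 12.046°, 346.398°.
Largest gap = 346.398° ⇒ minimal covering band is its complement: 360° − 346.398° = 13.602°.
Band runs from -23.641° eastward to -10.039°.

13.602°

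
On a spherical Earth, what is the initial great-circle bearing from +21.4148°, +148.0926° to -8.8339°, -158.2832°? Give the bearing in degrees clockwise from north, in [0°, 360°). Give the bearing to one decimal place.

114.2°

Δλ = -158.2832 − 148.0926 = -306.3758°; wrapped into (−180°, 180°]: 53.6242°.
θ = atan2( sin Δλ · cos φ₂ , cos φ₁ · sin φ₂ − sin φ₁ · cos φ₂ · cos Δλ )
  = atan2(0.79559, -0.35694) = 114.163° → normalised to [0°, 360°): 114.163°.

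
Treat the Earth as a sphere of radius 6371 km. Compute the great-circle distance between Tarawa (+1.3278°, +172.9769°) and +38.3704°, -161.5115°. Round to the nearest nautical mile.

2630 nmi

Δλ = -161.5115 − 172.9769 = -334.4884°; wrapped into (−180°, 180°]: 25.5116°.
Δφ = 38.3704 − 1.3278 = 37.0426°.
a = sin²(Δφ/2) + cos φ₁ · cos φ₂ · sin²(Δλ/2) = 0.139117.
c = 2·atan2(√a, √(1−a)) = 0.76445 rad → d = 6371·c ≈ 4870.29 km ≈ 2629.75 nmi.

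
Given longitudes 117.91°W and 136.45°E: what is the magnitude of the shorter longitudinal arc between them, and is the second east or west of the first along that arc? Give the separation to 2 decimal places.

105.64° west

Raw difference: 136.45 − -117.91 = 254.36°.
Normalise into (−180°, 180°]: 254.36° − 360° = -105.64°.
Negative ⇒ the second point lies to the west; separation 105.64°.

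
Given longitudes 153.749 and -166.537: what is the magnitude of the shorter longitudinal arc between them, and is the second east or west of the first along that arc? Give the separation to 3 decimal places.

Raw difference: -166.537 − 153.749 = -320.286°.
Normalise into (−180°, 180°]: -320.286° + 360° = 39.714°.
Positive ⇒ the second point lies to the east; separation 39.714°.

39.714° east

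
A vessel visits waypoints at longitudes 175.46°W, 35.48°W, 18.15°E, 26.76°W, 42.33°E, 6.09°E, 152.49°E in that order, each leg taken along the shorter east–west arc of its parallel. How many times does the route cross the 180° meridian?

Leg 1: -175.46° → -35.48°, shortest Δλ = 139.98° (east) — does not cross 180°.
Leg 2: -35.48° → +18.15°, shortest Δλ = 53.63° (east) — does not cross 180°.
Leg 3: +18.15° → -26.76°, shortest Δλ = -44.91° (west) — does not cross 180°.
Leg 4: -26.76° → +42.33°, shortest Δλ = 69.09° (east) — does not cross 180°.
Leg 5: +42.33° → +6.09°, shortest Δλ = -36.24° (west) — does not cross 180°.
Leg 6: +6.09° → +152.49°, shortest Δλ = 146.4° (east) — does not cross 180°.
Total crossings: 0.

0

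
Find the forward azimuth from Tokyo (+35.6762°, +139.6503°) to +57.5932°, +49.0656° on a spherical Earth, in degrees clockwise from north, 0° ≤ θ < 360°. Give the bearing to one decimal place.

Δλ = 49.0656 − 139.6503 = -90.5847°.
θ = atan2( sin Δλ · cos φ₂ , cos φ₁ · sin φ₂ − sin φ₁ · cos φ₂ · cos Δλ )
  = atan2(-0.53590, 0.68901) = -37.875° → normalised to [0°, 360°): 322.125°.

322.1°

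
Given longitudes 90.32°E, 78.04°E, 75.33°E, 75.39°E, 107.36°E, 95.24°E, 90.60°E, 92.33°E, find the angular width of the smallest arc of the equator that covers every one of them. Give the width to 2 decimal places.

Sort the longitudes: +75.33°, +75.39°, +78.04°, +90.32°, +90.60°, +92.33°, +95.24°, +107.36°.
Eastward gaps between consecutive values (wrapping around): 0.06°, 2.65°, 12.28°, 0.28°, 1.73°, 2.91°, 12.12°, 327.97°.
Largest gap = 327.97° ⇒ minimal covering band is its complement: 360° − 327.97° = 32.03°.
Band runs from +75.33° eastward to +107.36°.

32.03°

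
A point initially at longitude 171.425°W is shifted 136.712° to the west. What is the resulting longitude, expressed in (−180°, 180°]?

Start at -171.425°; shift −136.712° → -308.137°.
-308.137° lies outside (−180°, 180°]; add 360° → +51.863°.

51.863°E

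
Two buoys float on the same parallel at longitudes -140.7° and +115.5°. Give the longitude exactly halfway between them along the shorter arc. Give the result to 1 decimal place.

+167.4°

Signed shortest Δλ from -140.7° to +115.5° is -103.8°.
Midpoint longitude = -140.7° + (-103.8°)/2 = -140.7° − 51.9° = -192.6°.
Normalise into (−180°, 180°]: +167.4°.
(The naïve average (-140.7 + +115.5)/2 = -12.6° is on the wrong side of the globe.)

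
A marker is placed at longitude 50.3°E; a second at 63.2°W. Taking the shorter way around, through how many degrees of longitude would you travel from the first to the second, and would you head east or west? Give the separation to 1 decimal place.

Raw difference: -63.2 − 50.3 = -113.5°.
Normalise into (−180°, 180°]: -113.5° stays -113.5°.
Negative ⇒ the second point lies to the west; separation 113.5°.

113.5° west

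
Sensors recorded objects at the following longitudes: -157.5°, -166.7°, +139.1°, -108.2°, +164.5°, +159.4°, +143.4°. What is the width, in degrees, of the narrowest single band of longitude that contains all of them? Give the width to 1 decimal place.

Sort the longitudes: -166.7°, -157.5°, -108.2°, +139.1°, +143.4°, +159.4°, +164.5°.
Eastward gaps between consecutive values (wrapping around): 9.2°, 49.3°, 247.3°, 4.3°, 16.0°, 5.1°, 28.8°.
Largest gap = 247.3° ⇒ minimal covering band is its complement: 360° − 247.3° = 112.7°.
Band runs from +139.1° eastward to -108.2°, crossing the antimeridian.

112.7°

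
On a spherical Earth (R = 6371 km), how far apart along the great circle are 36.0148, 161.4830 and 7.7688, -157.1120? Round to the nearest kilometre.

Δλ = -157.1120 − 161.4830 = -318.5950°; wrapped into (−180°, 180°]: 41.4050°.
Δφ = 7.7688 − 36.0148 = -28.2460°.
a = sin²(Δφ/2) + cos φ₁ · cos φ₂ · sin²(Δλ/2) = 0.159697.
c = 2·atan2(√a, √(1−a)) = 0.82221 rad → d = 6371·c ≈ 5238.28 km.

5238 km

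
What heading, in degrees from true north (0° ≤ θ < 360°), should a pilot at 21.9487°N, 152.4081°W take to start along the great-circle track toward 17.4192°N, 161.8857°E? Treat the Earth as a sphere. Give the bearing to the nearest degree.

Δλ = 161.8857 − -152.4081 = 314.2938°; wrapped into (−180°, 180°]: -45.7062°.
θ = atan2( sin Δλ · cos φ₂ , cos φ₁ · sin φ₂ − sin φ₁ · cos φ₂ · cos Δλ )
  = atan2(-0.68294, 0.02861) = -87.601° → normalised to [0°, 360°): 272.399°.

272°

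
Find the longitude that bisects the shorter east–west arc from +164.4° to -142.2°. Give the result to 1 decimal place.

-168.9°

Signed shortest Δλ from +164.4° to -142.2° is +53.4°.
Midpoint longitude = +164.4° + (+53.4°)/2 = +164.4° + 26.7° = +191.1°.
Normalise into (−180°, 180°]: -168.9°.
(The naïve average (+164.4 + -142.2)/2 = 11.1° is on the wrong side of the globe.)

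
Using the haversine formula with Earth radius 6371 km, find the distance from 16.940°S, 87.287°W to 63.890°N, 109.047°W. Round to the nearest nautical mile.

4957 nmi

Δλ = -109.047 − -87.287 = -21.760°.
Δφ = 63.890 − -16.940 = 80.830°.
a = sin²(Δφ/2) + cos φ₁ · cos φ₂ · sin²(Δλ/2) = 0.435317.
c = 2·atan2(√a, √(1−a)) = 1.44107 rad → d = 6371·c ≈ 9181.04 km ≈ 4957.36 nmi.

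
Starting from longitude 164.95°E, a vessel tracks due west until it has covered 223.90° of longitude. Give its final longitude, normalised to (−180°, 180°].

58.95°W

Start at +164.95°; shift −223.90° → -58.95°.
-58.95° already lies in (−180°, 180°].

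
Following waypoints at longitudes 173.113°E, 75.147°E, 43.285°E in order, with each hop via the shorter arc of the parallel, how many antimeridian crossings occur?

Leg 1: +173.113° → +75.147°, shortest Δλ = -97.966° (west) — does not cross 180°.
Leg 2: +75.147° → +43.285°, shortest Δλ = -31.862° (west) — does not cross 180°.
Total crossings: 0.

0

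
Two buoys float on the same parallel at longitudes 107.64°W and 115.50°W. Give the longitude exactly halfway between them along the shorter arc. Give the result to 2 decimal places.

111.57°W

Signed shortest Δλ from -107.64° to -115.50° is -7.86°.
Midpoint longitude = -107.64° + (-7.86°)/2 = -107.64° − 3.93° = -111.57°.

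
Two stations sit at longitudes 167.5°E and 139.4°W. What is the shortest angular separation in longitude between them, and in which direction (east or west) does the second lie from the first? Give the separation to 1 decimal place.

Raw difference: -139.4 − 167.5 = -306.9°.
Normalise into (−180°, 180°]: -306.9° + 360° = 53.1°.
Positive ⇒ the second point lies to the east; separation 53.1°.

53.1° east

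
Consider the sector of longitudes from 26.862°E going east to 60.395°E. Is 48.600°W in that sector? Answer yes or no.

No

Band width going east from +26.862° to +60.395°: ((60.395 − 26.862) mod 360) = 33.533°.
Offset of -48.600° east of the west edge: ((-48.600 − 26.862) mod 360) = 284.538°.
284.538° > 33.533° ⇒ outside.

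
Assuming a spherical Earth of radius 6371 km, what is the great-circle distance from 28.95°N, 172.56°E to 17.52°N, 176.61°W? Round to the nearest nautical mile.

909 nmi

Δλ = -176.61 − 172.56 = -349.17°; wrapped into (−180°, 180°]: 10.83°.
Δφ = 17.52 − 28.95 = -11.43°.
a = sin²(Δφ/2) + cos φ₁ · cos φ₂ · sin²(Δλ/2) = 0.017347.
c = 2·atan2(√a, √(1−a)) = 0.26419 rad → d = 6371·c ≈ 1683.13 km ≈ 908.82 nmi.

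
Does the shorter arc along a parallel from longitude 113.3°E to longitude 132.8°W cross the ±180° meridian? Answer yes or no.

Naïve |-132.8 − 113.3| = 246.1° > 180°, so the shorter arc goes the other way round — across 180°.
Signed shortest Δλ = ((-132.8 − 113.3 + 180) mod 360) − 180 = 113.9°.
Going east by 113.9° from +113.3° passes through 180° before reaching -132.8°.

Yes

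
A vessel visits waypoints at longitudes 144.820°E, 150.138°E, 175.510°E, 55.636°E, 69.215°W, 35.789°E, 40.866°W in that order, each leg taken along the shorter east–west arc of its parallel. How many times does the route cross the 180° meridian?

Leg 1: +144.820° → +150.138°, shortest Δλ = 5.318° (east) — does not cross 180°.
Leg 2: +150.138° → +175.510°, shortest Δλ = 25.372° (east) — does not cross 180°.
Leg 3: +175.510° → +55.636°, shortest Δλ = -119.874° (west) — does not cross 180°.
Leg 4: +55.636° → -69.215°, shortest Δλ = -124.851° (west) — does not cross 180°.
Leg 5: -69.215° → +35.789°, shortest Δλ = 105.004° (east) — does not cross 180°.
Leg 6: +35.789° → -40.866°, shortest Δλ = -76.655° (west) — does not cross 180°.
Total crossings: 0.

0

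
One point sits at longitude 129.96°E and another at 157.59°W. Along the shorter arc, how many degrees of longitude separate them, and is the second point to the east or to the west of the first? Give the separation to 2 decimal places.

72.45° east

Raw difference: -157.59 − 129.96 = -287.55°.
Normalise into (−180°, 180°]: -287.55° + 360° = 72.45°.
Positive ⇒ the second point lies to the east; separation 72.45°.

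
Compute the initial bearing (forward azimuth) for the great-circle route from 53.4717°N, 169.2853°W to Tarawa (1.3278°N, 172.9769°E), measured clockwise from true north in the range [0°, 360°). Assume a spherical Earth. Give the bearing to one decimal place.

Δλ = 172.9769 − -169.2853 = 342.2622°; wrapped into (−180°, 180°]: -17.7378°.
θ = atan2( sin Δλ · cos φ₂ , cos φ₁ · sin φ₂ − sin φ₁ · cos φ₂ · cos Δλ )
  = atan2(-0.30458, -0.75136) = -157.934° → normalised to [0°, 360°): 202.066°.

202.1°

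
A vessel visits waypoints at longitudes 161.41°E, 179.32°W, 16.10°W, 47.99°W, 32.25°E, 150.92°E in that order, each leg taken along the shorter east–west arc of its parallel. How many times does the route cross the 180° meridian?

1

Leg 1: +161.41° → -179.32°, shortest Δλ = 19.27° (east) — crosses 180°.
Leg 2: -179.32° → -16.10°, shortest Δλ = 163.22° (east) — does not cross 180°.
Leg 3: -16.10° → -47.99°, shortest Δλ = -31.89° (west) — does not cross 180°.
Leg 4: -47.99° → +32.25°, shortest Δλ = 80.24° (east) — does not cross 180°.
Leg 5: +32.25° → +150.92°, shortest Δλ = 118.67° (east) — does not cross 180°.
Total crossings: 1.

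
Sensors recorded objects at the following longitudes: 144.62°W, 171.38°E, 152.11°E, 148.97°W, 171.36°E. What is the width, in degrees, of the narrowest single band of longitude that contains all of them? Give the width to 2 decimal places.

63.27°

Sort the longitudes: -148.97°, -144.62°, +152.11°, +171.36°, +171.38°.
Eastward gaps between consecutive values (wrapping around): 4.35°, 296.73°, 19.25°, 0.02°, 39.65°.
Largest gap = 296.73° ⇒ minimal covering band is its complement: 360° − 296.73° = 63.27°.
Band runs from +152.11° eastward to -144.62°, crossing the antimeridian.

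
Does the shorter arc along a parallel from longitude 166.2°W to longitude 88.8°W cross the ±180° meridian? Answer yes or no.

Signed shortest Δλ = ((-88.8 − -166.2 + 180) mod 360) − 180 = 77.4°.
Going east by 77.4° from -166.2° reaches -88.8° without touching 180°.

No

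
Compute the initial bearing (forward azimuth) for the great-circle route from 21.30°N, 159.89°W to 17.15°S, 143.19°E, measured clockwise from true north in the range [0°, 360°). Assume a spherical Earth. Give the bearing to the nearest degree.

240°

Δλ = 143.19 − -159.89 = 303.08°; wrapped into (−180°, 180°]: -56.92°.
θ = atan2( sin Δλ · cos φ₂ , cos φ₁ · sin φ₂ − sin φ₁ · cos φ₂ · cos Δλ )
  = atan2(-0.80065, -0.46418) = -120.103° → normalised to [0°, 360°): 239.897°.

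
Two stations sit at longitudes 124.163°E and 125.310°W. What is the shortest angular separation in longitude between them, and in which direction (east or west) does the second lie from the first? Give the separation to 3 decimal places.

110.527° east

Raw difference: -125.310 − 124.163 = -249.473°.
Normalise into (−180°, 180°]: -249.473° + 360° = 110.527°.
Positive ⇒ the second point lies to the east; separation 110.527°.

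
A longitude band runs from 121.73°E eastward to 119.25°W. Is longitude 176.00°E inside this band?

Band width going east from +121.73° to -119.25°: ((-119.25 − 121.73) mod 360) = 119.02°.
Offset of +176.00° east of the west edge: ((176.00 − 121.73) mod 360) = 54.27°.
54.27° ≤ 119.02° ⇒ inside.

Yes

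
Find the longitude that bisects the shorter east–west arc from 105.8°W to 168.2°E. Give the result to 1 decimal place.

148.8°W

Signed shortest Δλ from -105.8° to +168.2° is -86.0°.
Midpoint longitude = -105.8° + (-86.0°)/2 = -105.8° − 43.0° = -148.8°.
(The naïve average (-105.8 + +168.2)/2 = 31.2° is on the wrong side of the globe.)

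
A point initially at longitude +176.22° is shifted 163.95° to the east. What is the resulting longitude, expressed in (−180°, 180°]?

Start at +176.22°; shift +163.95° → +340.17°.
+340.17° lies outside (−180°, 180°]; subtract 360° → -19.83°.

-19.83°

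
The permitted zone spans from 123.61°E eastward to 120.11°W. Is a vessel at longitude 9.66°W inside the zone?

Band width going east from +123.61° to -120.11°: ((-120.11 − 123.61) mod 360) = 116.28°.
Offset of -9.66° east of the west edge: ((-9.66 − 123.61) mod 360) = 226.73°.
226.73° > 116.28° ⇒ outside.

No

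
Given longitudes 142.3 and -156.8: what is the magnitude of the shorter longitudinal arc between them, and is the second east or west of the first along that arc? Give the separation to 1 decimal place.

Raw difference: -156.8 − 142.3 = -299.1°.
Normalise into (−180°, 180°]: -299.1° + 360° = 60.9°.
Positive ⇒ the second point lies to the east; separation 60.9°.

60.9° east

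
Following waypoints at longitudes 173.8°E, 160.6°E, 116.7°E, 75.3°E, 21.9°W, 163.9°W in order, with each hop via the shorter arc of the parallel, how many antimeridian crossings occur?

0

Leg 1: +173.8° → +160.6°, shortest Δλ = -13.2° (west) — does not cross 180°.
Leg 2: +160.6° → +116.7°, shortest Δλ = -43.9° (west) — does not cross 180°.
Leg 3: +116.7° → +75.3°, shortest Δλ = -41.4° (west) — does not cross 180°.
Leg 4: +75.3° → -21.9°, shortest Δλ = -97.2° (west) — does not cross 180°.
Leg 5: -21.9° → -163.9°, shortest Δλ = -142.0° (west) — does not cross 180°.
Total crossings: 0.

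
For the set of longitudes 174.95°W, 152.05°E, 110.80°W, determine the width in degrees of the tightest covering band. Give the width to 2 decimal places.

Sort the longitudes: -174.95°, -110.80°, +152.05°.
Eastward gaps between consecutive values (wrapping around): 64.15°, 262.85°, 33.00°.
Largest gap = 262.85° ⇒ minimal covering band is its complement: 360° − 262.85° = 97.15°.
Band runs from +152.05° eastward to -110.80°, crossing the antimeridian.

97.15°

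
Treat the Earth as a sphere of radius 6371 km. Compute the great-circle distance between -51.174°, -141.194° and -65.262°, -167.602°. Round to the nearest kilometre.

Δλ = -167.602 − -141.194 = -26.408°.
Δφ = -65.262 − -51.174 = -14.088°.
a = sin²(Δφ/2) + cos φ₁ · cos φ₂ · sin²(Δλ/2) = 0.028727.
c = 2·atan2(√a, √(1−a)) = 0.34063 rad → d = 6371·c ≈ 2170.13 km.

2170 km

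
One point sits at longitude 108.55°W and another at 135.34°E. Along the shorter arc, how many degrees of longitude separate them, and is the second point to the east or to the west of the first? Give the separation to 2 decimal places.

116.11° west

Raw difference: 135.34 − -108.55 = 243.89°.
Normalise into (−180°, 180°]: 243.89° − 360° = -116.11°.
Negative ⇒ the second point lies to the west; separation 116.11°.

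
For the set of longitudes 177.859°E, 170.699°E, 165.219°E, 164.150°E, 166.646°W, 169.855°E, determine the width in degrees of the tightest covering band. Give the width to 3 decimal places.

Sort the longitudes: -166.646°, +164.150°, +165.219°, +169.855°, +170.699°, +177.859°.
Eastward gaps between consecutive values (wrapping around): 330.796°, 1.069°, 4.636°, 0.844°, 7.160°, 15.495°.
Largest gap = 330.796° ⇒ minimal covering band is its complement: 360° − 330.796° = 29.204°.
Band runs from +164.150° eastward to -166.646°, crossing the antimeridian.

29.204°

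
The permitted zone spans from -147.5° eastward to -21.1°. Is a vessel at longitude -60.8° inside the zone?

Band width going east from -147.5° to -21.1°: ((-21.1 − -147.5) mod 360) = 126.4°.
Offset of -60.8° east of the west edge: ((-60.8 − -147.5) mod 360) = 86.7°.
86.7° ≤ 126.4° ⇒ inside.

Yes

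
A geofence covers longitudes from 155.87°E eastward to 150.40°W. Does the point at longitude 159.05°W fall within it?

Yes

Band width going east from +155.87° to -150.40°: ((-150.40 − 155.87) mod 360) = 53.73°.
Offset of -159.05° east of the west edge: ((-159.05 − 155.87) mod 360) = 45.08°.
45.08° ≤ 53.73° ⇒ inside.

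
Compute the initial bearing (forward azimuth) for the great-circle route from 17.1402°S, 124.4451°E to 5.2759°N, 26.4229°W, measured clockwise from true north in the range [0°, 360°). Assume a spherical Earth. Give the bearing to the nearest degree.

Δλ = -26.4229 − 124.4451 = -150.8680°.
θ = atan2( sin Δλ · cos φ₂ , cos φ₁ · sin φ₂ − sin φ₁ · cos φ₂ · cos Δλ )
  = atan2(-0.48476, -0.16847) = -109.164° → normalised to [0°, 360°): 250.836°.

251°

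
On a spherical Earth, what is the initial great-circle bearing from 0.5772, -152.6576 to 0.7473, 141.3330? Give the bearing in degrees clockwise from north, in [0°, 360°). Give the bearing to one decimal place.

270.6°

Δλ = 141.3330 − -152.6576 = 293.9906°; wrapped into (−180°, 180°]: -66.0094°.
θ = atan2( sin Δλ · cos φ₂ , cos φ₁ · sin φ₂ − sin φ₁ · cos φ₂ · cos Δλ )
  = atan2(-0.91353, 0.00895) = -89.439° → normalised to [0°, 360°): 270.561°.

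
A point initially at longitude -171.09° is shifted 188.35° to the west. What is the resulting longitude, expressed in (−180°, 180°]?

+0.56°

Start at -171.09°; shift −188.35° → -359.44°.
-359.44° lies outside (−180°, 180°]; add 360° → +0.56°.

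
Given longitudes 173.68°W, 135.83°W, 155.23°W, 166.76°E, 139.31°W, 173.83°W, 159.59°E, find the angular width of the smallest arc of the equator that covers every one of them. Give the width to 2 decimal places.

64.58°

Sort the longitudes: -173.83°, -173.68°, -155.23°, -139.31°, -135.83°, +159.59°, +166.76°.
Eastward gaps between consecutive values (wrapping around): 0.15°, 18.45°, 15.92°, 3.48°, 295.42°, 7.17°, 19.41°.
Largest gap = 295.42° ⇒ minimal covering band is its complement: 360° − 295.42° = 64.58°.
Band runs from +159.59° eastward to -135.83°, crossing the antimeridian.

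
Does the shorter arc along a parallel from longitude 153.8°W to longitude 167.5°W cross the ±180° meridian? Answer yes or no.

No

Signed shortest Δλ = ((-167.5 − -153.8 + 180) mod 360) − 180 = -13.7°.
Going west by 13.7° from -153.8° reaches -167.5° without touching 180°.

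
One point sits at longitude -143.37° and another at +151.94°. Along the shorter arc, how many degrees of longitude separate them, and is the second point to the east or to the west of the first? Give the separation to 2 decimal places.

64.69° west

Raw difference: 151.94 − -143.37 = 295.31°.
Normalise into (−180°, 180°]: 295.31° − 360° = -64.69°.
Negative ⇒ the second point lies to the west; separation 64.69°.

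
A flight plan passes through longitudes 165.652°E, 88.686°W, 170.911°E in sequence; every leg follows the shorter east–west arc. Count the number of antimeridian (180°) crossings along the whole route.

2

Leg 1: +165.652° → -88.686°, shortest Δλ = 105.662° (east) — crosses 180°.
Leg 2: -88.686° → +170.911°, shortest Δλ = -100.403° (west) — crosses 180°.
Total crossings: 2.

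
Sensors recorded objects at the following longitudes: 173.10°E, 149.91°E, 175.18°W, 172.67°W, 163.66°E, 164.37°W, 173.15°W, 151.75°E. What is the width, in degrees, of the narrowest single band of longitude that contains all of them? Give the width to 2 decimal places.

Sort the longitudes: -175.18°, -173.15°, -172.67°, -164.37°, +149.91°, +151.75°, +163.66°, +173.10°.
Eastward gaps between consecutive values (wrapping around): 2.03°, 0.48°, 8.30°, 314.28°, 1.84°, 11.91°, 9.44°, 11.72°.
Largest gap = 314.28° ⇒ minimal covering band is its complement: 360° − 314.28° = 45.72°.
Band runs from +149.91° eastward to -164.37°, crossing the antimeridian.

45.72°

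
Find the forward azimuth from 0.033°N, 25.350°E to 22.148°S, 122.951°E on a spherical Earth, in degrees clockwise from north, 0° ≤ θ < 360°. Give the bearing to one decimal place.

Δλ = 122.951 − 25.350 = 97.601°.
θ = atan2( sin Δλ · cos φ₂ , cos φ₁ · sin φ₂ − sin φ₁ · cos φ₂ · cos Δλ )
  = atan2(0.91807, -0.37693) = 112.321° → normalised to [0°, 360°): 112.321°.

112.3°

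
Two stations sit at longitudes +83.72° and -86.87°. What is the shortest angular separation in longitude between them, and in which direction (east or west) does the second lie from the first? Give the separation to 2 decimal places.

170.59° west

Raw difference: -86.87 − 83.72 = -170.59°.
Normalise into (−180°, 180°]: -170.59° stays -170.59°.
Negative ⇒ the second point lies to the west; separation 170.59°.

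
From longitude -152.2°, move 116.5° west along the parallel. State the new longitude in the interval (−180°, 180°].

+91.3°

Start at -152.2°; shift −116.5° → -268.7°.
-268.7° lies outside (−180°, 180°]; add 360° → +91.3°.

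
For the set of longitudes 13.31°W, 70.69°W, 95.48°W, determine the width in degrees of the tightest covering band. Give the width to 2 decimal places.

Sort the longitudes: -95.48°, -70.69°, -13.31°.
Eastward gaps between consecutive values (wrapping around): 24.79°, 57.38°, 277.83°.
Largest gap = 277.83° ⇒ minimal covering band is its complement: 360° − 277.83° = 82.17°.
Band runs from -95.48° eastward to -13.31°.

82.17°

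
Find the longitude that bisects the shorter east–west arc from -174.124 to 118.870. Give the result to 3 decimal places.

+152.373°

Signed shortest Δλ from -174.124° to +118.870° is -67.006°.
Midpoint longitude = -174.124° + (-67.006°)/2 = -174.124° − 33.503° = -207.627°.
Normalise into (−180°, 180°]: +152.373°.
(The naïve average (-174.124 + +118.870)/2 = -27.627° is on the wrong side of the globe.)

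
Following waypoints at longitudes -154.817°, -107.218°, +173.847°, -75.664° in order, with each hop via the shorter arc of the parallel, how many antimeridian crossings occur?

2

Leg 1: -154.817° → -107.218°, shortest Δλ = 47.599° (east) — does not cross 180°.
Leg 2: -107.218° → +173.847°, shortest Δλ = -78.935° (west) — crosses 180°.
Leg 3: +173.847° → -75.664°, shortest Δλ = 110.489° (east) — crosses 180°.
Total crossings: 2.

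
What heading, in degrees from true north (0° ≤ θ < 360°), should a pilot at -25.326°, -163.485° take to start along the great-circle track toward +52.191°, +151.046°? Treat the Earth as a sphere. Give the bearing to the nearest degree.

Δλ = 151.046 − -163.485 = 314.531°; wrapped into (−180°, 180°]: -45.469°.
θ = atan2( sin Δλ · cos φ₂ , cos φ₁ · sin φ₂ − sin φ₁ · cos φ₂ · cos Δλ )
  = atan2(-0.43701, 0.89803) = -25.949° → normalised to [0°, 360°): 334.051°.

334°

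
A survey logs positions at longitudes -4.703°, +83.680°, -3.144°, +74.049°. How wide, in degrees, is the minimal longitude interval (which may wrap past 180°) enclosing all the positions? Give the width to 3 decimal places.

88.383°

Sort the longitudes: -4.703°, -3.144°, +74.049°, +83.680°.
Eastward gaps between consecutive values (wrapping around): 1.559°, 77.193°, 9.631°, 271.617°.
Largest gap = 271.617° ⇒ minimal covering band is its complement: 360° − 271.617° = 88.383°.
Band runs from -4.703° eastward to +83.680°.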